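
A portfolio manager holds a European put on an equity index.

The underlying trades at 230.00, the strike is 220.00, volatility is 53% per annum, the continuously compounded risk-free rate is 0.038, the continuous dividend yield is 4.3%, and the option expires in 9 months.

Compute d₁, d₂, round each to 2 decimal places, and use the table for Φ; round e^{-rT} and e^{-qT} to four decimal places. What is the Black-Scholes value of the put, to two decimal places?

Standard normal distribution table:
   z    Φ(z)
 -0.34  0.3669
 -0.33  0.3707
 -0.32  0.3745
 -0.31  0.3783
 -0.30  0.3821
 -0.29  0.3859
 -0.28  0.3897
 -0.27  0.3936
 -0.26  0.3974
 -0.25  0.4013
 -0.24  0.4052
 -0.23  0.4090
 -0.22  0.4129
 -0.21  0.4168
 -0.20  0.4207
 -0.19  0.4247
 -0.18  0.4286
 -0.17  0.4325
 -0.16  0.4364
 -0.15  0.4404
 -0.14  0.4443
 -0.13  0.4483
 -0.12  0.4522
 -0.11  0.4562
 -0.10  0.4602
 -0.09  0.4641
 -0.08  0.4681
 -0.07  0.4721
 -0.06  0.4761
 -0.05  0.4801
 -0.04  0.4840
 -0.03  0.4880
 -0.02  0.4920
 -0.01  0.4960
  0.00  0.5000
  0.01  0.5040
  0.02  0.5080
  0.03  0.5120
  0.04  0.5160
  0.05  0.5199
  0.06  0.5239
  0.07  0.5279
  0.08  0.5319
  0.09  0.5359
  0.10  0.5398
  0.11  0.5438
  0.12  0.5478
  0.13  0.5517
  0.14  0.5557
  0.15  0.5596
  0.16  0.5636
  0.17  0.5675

35.41

T = 0.75;  σ√T = 0.4590
d₁ = [ln(230/220) + (0.038 − 0.043 + 0.53²/2)·0.75] / 0.4590 = [0.0445 + 0.1016] / 0.4590 = 0.3182 ≈ 0.32
d₂ = d₁ − σ√T = 0.3182 − 0.4590 = -0.1408 ≈ -0.14
exp(−qT) = exp(−0.043·0.75) = 0.9683;  exp(−rT) = exp(−0.038·0.75) = 0.9719
N(−d₂) = N(0.14) = 0.5557;  N(−d₁) = N(-0.32) = 0.3745
P = 220·0.9719·0.5557 − 230·0.9683·0.3745 = 118.8187 − 83.4045 = 35.4141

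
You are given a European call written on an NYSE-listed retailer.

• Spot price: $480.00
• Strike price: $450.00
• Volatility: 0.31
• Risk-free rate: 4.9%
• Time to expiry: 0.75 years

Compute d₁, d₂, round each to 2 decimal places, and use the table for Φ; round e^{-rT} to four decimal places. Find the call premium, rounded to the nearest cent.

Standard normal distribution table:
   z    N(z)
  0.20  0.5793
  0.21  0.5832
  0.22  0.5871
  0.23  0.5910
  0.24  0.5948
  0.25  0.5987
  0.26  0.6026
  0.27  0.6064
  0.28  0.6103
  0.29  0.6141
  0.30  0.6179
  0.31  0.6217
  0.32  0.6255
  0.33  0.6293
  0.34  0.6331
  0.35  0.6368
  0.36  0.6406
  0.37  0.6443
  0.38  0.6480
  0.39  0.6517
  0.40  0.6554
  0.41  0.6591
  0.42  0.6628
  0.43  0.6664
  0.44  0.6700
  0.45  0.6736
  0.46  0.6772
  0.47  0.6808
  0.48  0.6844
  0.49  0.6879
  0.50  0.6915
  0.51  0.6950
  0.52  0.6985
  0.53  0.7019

σ√T = 0.31 × 0.8660 = 0.2685
ln(S/K) + (r + σ²/2)T = ln(480/450) + (0.049 + 0.31²/2)·0.75 = 0.0645 + 0.0728 = 0.1373
d₁ = 0.1373 / 0.2685 = 0.5115 ≈ 0.51
d₂ = d₁ − σ√T = 0.5115 − 0.2685 = 0.2430 ≈ 0.24
e^(−rT) = e^(−0.049·0.75) = 0.9639
N(d₁) = N(0.51) = 0.6950;  N(d₂) = N(0.24) = 0.5948
C = 480·0.6950 − 450·0.9639·0.5948 = 333.6000 − 257.9975 = 75.6025

$75.60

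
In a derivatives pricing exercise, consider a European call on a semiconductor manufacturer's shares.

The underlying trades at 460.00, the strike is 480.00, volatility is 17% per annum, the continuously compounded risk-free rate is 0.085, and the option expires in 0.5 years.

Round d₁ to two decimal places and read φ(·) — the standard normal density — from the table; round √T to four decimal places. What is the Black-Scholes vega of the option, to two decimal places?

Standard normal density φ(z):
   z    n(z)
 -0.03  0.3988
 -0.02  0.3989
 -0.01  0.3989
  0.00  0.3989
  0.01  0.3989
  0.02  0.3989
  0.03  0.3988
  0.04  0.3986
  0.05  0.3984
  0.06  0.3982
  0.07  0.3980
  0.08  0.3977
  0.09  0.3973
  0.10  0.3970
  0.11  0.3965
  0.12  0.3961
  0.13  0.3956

129.52

T = 0.5;  σ√T = 0.1202
d₁ = [ln(460/480) + (0.085 + ½·0.17²)·0.5] / (σ√T) = (-0.0426 + 0.0497) / 0.1202 = 0.0596 → 0.06
√T = √0.5 = 0.7071
φ(d₁) = φ(0.06) = 0.3982
vega = S·φ(d₁)·√T = 460·0.3982·0.7071 = 129.5209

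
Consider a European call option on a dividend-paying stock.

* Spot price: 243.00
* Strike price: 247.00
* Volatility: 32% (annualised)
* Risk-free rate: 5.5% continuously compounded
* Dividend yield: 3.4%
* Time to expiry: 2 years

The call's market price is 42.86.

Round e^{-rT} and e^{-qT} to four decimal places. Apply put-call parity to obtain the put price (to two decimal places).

37.09

exp(−qT) = exp(−0.034·2) = 0.9343;  exp(−rT) = exp(−0.055·2) = 0.8958
Put-call parity: C − P = S·e^(−qT) − K·e^(−rT) = 243·0.9343 − 247·0.8958 = 227.0349 − 221.2626 = 5.7723
P = C − (C − P) = 42.86 − (5.7723) = 37.0877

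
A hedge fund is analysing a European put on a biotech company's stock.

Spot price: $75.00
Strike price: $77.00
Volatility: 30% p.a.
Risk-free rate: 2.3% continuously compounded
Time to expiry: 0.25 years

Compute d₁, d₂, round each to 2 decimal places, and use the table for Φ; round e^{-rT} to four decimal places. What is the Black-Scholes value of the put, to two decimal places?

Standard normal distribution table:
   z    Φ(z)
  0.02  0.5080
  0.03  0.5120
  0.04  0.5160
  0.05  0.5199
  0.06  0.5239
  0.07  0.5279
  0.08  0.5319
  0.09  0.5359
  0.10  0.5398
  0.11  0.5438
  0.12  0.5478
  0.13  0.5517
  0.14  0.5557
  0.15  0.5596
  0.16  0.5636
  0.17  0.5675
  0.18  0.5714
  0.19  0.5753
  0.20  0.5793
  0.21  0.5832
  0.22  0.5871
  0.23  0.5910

$5.36

σ√T = 0.3 × 0.5000 = 0.1500
d₁ = [ln(75/77) + (0.023 + ½·0.3²)·0.25] / (σ√T) = (-0.0263 + 0.0170) / 0.1500 = -0.0621 which rounds to -0.06
d₂ = -0.0621 − 0.1500 = -0.2121 which rounds to -0.21
e^(−rT) = e^(−0.023·0.25) = 0.9943
P = 77·0.9943·N(0.21) − 75·N(0.06) = 77·0.9943·0.5832 − 75·0.5239 = 44.6504 − 39.2925 = 5.3579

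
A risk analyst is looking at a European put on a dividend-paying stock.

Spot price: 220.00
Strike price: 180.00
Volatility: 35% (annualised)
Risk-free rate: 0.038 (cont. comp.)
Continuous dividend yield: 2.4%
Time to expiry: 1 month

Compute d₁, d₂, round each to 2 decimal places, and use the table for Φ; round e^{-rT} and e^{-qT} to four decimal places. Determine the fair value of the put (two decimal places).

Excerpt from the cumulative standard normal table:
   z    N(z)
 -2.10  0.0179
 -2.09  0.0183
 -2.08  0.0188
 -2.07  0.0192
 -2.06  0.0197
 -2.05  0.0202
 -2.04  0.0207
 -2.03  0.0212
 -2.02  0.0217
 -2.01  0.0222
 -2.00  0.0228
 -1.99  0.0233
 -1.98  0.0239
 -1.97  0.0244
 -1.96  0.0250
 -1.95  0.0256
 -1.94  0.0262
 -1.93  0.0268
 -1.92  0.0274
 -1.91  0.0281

T = 0.08333;  σ√T = 0.1010
ln(S/K) + (r − q + σ²/2)T = ln(220/180) + (0.038 − 0.024 + 0.35²/2)·0.08333 = 0.2007 + 0.0063 = 0.2069
d₁ = 0.2069 / 0.1010 = 2.0482 → 2.05
d₂ = d₁ − σ√T = 2.0482 − 0.1010 = 1.9472 → 1.95
e^(−qT) = e^(−0.024·0.08333) = 0.9980;  e^(−rT) = e^(−0.038·0.08333) = 0.9968
N(−d₂) = N(-1.95) = 0.0256;  N(−d₁) = N(-2.05) = 0.0202
P = 180·0.9968·0.0256 − 220·0.9980·0.0202 = 4.5933 − 4.4351 = 0.1581

0.16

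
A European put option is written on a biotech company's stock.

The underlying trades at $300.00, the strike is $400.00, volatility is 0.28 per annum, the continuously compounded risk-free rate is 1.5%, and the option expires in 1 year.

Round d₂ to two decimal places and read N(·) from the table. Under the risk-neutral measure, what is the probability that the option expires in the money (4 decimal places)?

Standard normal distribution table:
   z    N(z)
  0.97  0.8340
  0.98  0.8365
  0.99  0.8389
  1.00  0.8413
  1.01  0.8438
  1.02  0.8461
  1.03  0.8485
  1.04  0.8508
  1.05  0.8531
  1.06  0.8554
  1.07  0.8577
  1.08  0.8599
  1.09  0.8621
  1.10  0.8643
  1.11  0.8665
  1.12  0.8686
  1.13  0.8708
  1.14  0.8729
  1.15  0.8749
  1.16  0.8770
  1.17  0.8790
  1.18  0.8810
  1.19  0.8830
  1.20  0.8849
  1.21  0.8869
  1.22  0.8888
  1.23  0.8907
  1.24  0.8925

σ√T = 0.28 × 1.0000 = 0.2800
ln(S/K) + (r + σ²/2)T = ln(300/400) + (0.015 + 0.28²/2)·1 = -0.2877 + 0.0542 = -0.2335
d₁ = -0.2335 / 0.2800 = -0.8339 which rounds to -0.83
d₂ = d₁ − σ√T = -0.8339 − 0.2800 = -1.1139 which rounds to -1.11
Pr(exercise) under Q = N(−d₂) = N(1.11) = 0.8665

0.8665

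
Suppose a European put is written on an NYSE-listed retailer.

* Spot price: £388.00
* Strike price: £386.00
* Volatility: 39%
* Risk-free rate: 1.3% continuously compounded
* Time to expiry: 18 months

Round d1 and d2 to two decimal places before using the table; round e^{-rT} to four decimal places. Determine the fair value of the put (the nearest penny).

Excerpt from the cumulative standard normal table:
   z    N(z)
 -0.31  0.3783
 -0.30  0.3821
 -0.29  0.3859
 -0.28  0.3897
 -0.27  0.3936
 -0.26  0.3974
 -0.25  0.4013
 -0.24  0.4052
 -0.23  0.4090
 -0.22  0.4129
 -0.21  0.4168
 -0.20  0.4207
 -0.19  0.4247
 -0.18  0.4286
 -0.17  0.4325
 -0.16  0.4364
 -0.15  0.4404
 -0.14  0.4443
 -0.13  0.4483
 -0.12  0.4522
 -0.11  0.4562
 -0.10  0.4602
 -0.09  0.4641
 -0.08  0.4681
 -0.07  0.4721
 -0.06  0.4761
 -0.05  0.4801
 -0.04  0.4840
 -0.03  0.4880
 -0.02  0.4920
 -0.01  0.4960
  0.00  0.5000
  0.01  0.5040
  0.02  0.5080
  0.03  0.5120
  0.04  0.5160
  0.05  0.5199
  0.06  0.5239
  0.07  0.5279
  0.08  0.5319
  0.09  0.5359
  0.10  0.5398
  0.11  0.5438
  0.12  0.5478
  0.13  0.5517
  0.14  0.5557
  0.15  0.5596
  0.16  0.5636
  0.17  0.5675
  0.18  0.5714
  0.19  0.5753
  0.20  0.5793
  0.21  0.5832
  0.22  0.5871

σ√T = 0.39·√1.5 = 0.4777
d₁ = [ln(388/386) + (0.013 + 0.39²/2)·1.5] / 0.4777 = [0.0052 + 0.1336] / 0.4777 = 0.2905 ⇒ 0.29
d₂ = d₁ − σ√T = 0.2905 − 0.4777 = -0.1872 ⇒ -0.19
exp(−rT) = exp(−0.013·1.5) = 0.9807
P = 386·0.9807·N(0.19) − 388·N(-0.29) = 386·0.9807·0.5753 − 388·0.3859 = 217.7799 − 149.7292 = 68.0507

£68.05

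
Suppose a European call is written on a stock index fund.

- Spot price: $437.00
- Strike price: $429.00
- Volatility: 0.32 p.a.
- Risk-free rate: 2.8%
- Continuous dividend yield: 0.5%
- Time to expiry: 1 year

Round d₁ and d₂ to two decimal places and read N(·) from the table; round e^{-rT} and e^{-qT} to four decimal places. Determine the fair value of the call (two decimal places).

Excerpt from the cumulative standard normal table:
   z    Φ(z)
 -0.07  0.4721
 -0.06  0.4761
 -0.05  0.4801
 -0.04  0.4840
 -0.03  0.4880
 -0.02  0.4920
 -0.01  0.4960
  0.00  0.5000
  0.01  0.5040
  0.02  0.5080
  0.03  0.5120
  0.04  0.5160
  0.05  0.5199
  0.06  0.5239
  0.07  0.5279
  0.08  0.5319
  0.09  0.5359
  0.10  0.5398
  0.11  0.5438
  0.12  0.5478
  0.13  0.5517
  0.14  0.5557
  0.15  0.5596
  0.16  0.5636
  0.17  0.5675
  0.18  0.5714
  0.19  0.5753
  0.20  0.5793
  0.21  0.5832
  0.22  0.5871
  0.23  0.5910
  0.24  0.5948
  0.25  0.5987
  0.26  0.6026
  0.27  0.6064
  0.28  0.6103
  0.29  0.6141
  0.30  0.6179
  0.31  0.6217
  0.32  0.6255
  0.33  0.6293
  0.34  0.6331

$63.45

σ√T = 0.32·√1 = 0.3200
d₁ = [ln(437/429) + (0.028 − 0.005 + ½·0.32²)·1] / (σ√T) = (0.0185 + 0.0742) / 0.3200 = 0.2896 → 0.29
d₂ = 0.2896 − 0.3200 = -0.0304 → -0.03
e^(−qT) = e^(−0.005·1) = 0.9950;  e^(−rT) = e^(−0.028·1) = 0.9724
C = 437·0.9950·N(0.29) − 429·0.9724·N(-0.03) = 437·0.9950·0.6141 − 429·0.9724·0.4880 = 267.0199 − 203.5739 = 63.4460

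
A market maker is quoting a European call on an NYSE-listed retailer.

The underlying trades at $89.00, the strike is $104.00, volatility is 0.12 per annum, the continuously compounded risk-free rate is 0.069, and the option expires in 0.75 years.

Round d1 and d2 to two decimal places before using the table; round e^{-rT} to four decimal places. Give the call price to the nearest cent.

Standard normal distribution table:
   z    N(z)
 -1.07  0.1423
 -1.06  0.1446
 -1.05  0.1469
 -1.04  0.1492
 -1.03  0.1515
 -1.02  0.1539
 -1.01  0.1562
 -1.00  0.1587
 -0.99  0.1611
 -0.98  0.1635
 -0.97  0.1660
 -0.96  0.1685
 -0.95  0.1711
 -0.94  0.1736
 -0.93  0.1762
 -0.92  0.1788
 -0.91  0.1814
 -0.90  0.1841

$0.72

T = 0.75;  σ√T = 0.1039
d₁ = [ln(89/104) + (0.069 + ½·0.12²)·0.75] / (σ√T) = (-0.1558 + 0.0572) / 0.1039 = -0.9488 which rounds to -0.95
d₂ = -0.9488 − 0.1039 = -1.0527 which rounds to -1.05
e^(−rT) = e^(−0.069·0.75) = 0.9496
N(d₁) = N(-0.95) = 0.1711;  N(d₂) = N(-1.05) = 0.1469
C = 89·0.1711 − 104·0.9496·0.1469 = 15.2279 − 14.5076 = 0.7203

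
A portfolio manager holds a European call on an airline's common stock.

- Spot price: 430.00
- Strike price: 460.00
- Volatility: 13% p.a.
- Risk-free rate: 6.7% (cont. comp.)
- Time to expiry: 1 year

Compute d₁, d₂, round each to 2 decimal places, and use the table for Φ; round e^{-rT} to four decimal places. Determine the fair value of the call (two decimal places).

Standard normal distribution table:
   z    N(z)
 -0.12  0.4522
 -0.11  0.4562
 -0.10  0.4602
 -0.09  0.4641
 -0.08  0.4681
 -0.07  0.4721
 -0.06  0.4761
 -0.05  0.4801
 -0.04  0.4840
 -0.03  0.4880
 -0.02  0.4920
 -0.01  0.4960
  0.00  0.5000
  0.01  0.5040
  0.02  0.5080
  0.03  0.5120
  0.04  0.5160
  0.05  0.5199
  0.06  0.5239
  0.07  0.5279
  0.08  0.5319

T = 1;  σ√T = 0.1300
d₁ = [ln(430/460) + (0.067 + ½·0.13²)·1] / (σ√T) = (-0.0674 + 0.0755) / 0.1300 = 0.0616 ⇒ 0.06
d₂ = 0.0616 − 0.1300 = -0.0684 ⇒ -0.07
exp(−rT) = exp(−0.067·1) = 0.9352
C = 430·N(0.06) − 460·0.9352·N(-0.07) = 430·0.5239 − 460·0.9352·0.4721 = 225.2770 − 203.0936 = 22.1834

22.18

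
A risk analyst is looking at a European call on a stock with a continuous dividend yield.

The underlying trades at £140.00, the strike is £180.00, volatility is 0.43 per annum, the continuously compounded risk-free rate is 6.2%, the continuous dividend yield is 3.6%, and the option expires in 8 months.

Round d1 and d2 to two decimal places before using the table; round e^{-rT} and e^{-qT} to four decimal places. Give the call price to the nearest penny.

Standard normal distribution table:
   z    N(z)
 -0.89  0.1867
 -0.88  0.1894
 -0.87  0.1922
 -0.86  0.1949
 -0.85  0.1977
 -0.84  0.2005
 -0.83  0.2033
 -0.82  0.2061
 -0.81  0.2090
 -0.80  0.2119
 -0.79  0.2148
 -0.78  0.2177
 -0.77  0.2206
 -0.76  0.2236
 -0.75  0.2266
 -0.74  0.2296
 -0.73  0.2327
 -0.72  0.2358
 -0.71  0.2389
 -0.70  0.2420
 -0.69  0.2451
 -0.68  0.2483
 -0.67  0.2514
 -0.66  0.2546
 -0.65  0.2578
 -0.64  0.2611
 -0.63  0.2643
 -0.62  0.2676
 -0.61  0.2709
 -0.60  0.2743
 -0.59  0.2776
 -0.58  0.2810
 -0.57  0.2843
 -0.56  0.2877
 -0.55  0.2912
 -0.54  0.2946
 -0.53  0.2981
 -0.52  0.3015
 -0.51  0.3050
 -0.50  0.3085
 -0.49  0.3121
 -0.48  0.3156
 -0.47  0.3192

£8.03

T = 0.6667;  σ√T = 0.3511
ln(S/K) + (r − q + σ²/2)T = ln(140/180) + (0.062 − 0.036 + 0.43²/2)·0.6667 = -0.2513 + 0.0790 = -0.1723
d₁ = -0.1723 / 0.3511 = -0.4909 which rounds to -0.49
d₂ = d₁ − σ√T = -0.4909 − 0.3511 = -0.8420 which rounds to -0.84
exp(−qT) = exp(−0.036·0.6667) = 0.9763;  exp(−rT) = exp(−0.062·0.6667) = 0.9595
N(d₁) = N(-0.49) = 0.3121;  N(d₂) = N(-0.84) = 0.2005
C = 140·0.9763·0.3121 − 180·0.9595·0.2005 = 42.6585 − 34.6284 = 8.0301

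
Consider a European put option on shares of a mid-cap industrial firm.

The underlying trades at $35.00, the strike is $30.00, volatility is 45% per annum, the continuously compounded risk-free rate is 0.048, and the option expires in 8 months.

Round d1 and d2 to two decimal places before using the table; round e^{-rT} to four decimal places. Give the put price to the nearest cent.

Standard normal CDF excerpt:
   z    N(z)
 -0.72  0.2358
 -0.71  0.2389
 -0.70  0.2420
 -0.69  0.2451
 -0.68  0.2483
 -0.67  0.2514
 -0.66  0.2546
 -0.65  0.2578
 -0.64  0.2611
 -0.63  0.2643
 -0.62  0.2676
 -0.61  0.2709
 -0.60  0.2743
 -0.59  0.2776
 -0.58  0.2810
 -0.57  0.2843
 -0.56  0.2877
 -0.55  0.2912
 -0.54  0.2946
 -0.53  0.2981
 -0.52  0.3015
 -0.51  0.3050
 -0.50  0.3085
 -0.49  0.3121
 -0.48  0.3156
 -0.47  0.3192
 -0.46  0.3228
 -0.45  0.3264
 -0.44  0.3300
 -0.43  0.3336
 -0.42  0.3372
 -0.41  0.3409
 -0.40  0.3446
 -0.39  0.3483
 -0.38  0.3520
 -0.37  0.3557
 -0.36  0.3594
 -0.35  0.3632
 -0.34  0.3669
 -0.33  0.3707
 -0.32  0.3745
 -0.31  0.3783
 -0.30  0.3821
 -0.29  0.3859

$2.30

σ√T = 0.45 × 0.8165 = 0.3674
ln(S/K) + (r + σ²/2)T = ln(35/30) + (0.048 + 0.45²/2)·0.6667 = 0.1542 + 0.0995 = 0.2537
d₁ = 0.2537 / 0.3674 = 0.6903 → 0.69
d₂ = d₁ − σ√T = 0.6903 − 0.3674 = 0.3229 → 0.32
e^(−rT) = e^(−0.048·0.6667) = 0.9685
N(−d₂) = N(-0.32) = 0.3745;  N(−d₁) = N(-0.69) = 0.2451
P = 30·0.9685·0.3745 − 35·0.2451 = 10.8811 − 8.5785 = 2.3026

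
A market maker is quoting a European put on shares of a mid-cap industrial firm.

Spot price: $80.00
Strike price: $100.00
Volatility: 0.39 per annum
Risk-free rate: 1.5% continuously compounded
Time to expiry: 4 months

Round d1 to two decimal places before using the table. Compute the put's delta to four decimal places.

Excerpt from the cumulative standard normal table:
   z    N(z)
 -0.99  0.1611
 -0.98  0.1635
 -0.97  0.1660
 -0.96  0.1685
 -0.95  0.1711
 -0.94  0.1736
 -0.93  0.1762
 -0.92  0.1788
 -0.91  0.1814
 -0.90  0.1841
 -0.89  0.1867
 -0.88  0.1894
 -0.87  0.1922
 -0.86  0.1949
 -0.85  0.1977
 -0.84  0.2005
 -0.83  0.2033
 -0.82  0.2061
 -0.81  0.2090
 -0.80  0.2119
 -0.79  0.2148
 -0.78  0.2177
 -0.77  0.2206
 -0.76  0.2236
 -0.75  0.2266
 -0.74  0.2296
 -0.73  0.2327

-0.8051

σ√T = 0.39 × 0.5774 = 0.2252
d₁ = [ln(80/100) + (0.015 + ½·0.39²)·0.3333] / (σ√T) = (-0.2231 + 0.0304) / 0.2252 = -0.8562 ≈ -0.86
N(d₁) = N(-0.86) = 0.1949
Δ_put = N(d₁) − 1 = 0.1949 − 1 = -0.8051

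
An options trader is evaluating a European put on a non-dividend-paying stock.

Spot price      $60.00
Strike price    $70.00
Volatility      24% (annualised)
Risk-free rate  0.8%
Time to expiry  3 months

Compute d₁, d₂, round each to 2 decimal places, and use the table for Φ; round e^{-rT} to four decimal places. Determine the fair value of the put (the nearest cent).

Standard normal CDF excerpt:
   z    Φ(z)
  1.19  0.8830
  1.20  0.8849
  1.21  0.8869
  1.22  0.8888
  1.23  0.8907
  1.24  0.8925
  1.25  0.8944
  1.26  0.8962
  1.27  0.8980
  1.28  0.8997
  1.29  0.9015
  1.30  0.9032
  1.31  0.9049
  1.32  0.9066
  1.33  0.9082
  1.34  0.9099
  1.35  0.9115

$10.23

σ√T = 0.24·√0.25 = 0.1200
d₁ = [ln(60/70) + (0.008 + 0.24²/2)·0.25] / 0.1200 = [-0.1542 + 0.0092] / 0.1200 = -1.2079 ≈ -1.21
d₂ = d₁ − σ√T = -1.2079 − 0.1200 = -1.3279 ≈ -1.33
exp(−rT) = exp(−0.008·0.25) = 0.9980
P = 70·0.9980·N(1.33) − 60·N(1.21) = 70·0.9980·0.9082 − 60·0.8869 = 63.4469 − 53.2140 = 10.2329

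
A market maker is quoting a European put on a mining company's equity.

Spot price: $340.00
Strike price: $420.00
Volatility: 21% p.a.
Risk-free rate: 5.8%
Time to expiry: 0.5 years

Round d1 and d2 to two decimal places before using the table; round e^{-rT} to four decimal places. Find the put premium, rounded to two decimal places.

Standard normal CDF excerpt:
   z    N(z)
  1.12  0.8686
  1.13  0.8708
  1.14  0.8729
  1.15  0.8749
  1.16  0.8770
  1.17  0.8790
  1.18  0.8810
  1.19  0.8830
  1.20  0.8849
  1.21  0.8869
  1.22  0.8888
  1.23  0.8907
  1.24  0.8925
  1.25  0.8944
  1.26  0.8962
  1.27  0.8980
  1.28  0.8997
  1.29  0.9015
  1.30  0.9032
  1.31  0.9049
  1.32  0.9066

T = 0.5;  σ√T = 0.1485
d₁ = [ln(340/420) + (0.058 + 0.21²/2)·0.5] / 0.1485 = [-0.2113 + 0.0400] / 0.1485 = -1.1535 → -1.15
d₂ = d₁ − σ√T = -1.1535 − 0.1485 = -1.3020 → -1.30
exp(−rT) = exp(−0.058·0.5) = 0.9714
N(−d₂) = N(1.30) = 0.9032;  N(−d₁) = N(1.15) = 0.8749
P = 420·0.9714·0.9032 − 340·0.8749 = 368.4948 − 297.4660 = 71.0288

$71.03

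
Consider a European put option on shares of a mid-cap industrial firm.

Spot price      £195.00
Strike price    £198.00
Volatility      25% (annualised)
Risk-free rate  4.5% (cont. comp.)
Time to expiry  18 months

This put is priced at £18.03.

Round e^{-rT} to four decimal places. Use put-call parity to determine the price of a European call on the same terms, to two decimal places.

£27.96

e^(−rT) = e^(−0.045·1.5) = 0.9347
Put-call parity: C − P = S − K·e^(−rT) = 195 − 198·0.9347 = 195 − 185.0706 = 9.9294
C = P + (C − P) = 18.03 + (9.9294) = 27.9594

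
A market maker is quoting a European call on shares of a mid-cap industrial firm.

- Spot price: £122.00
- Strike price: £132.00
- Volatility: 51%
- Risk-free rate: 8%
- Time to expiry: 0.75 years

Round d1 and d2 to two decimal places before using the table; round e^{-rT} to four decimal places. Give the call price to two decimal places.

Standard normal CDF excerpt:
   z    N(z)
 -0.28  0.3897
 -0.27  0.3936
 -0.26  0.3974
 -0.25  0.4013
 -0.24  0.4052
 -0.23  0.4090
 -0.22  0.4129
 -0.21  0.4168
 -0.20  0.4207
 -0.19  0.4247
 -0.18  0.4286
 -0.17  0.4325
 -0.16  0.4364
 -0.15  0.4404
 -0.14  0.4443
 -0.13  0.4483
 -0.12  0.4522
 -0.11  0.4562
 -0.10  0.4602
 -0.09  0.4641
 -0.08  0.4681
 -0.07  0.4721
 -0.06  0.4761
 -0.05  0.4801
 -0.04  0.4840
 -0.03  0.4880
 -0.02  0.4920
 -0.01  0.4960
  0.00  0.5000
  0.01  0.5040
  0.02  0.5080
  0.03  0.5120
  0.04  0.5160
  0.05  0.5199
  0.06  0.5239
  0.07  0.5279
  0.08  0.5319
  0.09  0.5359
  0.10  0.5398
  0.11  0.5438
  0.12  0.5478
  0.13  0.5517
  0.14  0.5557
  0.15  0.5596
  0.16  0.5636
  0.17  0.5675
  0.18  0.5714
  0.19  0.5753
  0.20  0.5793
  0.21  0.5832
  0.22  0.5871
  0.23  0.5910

£20.31

T = 0.75;  σ√T = 0.4417
d₁ = [ln(122/132) + (0.08 + ½·0.51²)·0.75] / (σ√T) = (-0.0788 + 0.1575) / 0.4417 = 0.1783 ⇒ 0.18
d₂ = 0.1783 − 0.4417 = -0.2634 ⇒ -0.26
exp(−rT) = exp(−0.08·0.75) = 0.9418
N(d₁) = N(0.18) = 0.5714;  N(d₂) = N(-0.26) = 0.3974
C = 122·0.5714 − 132·0.9418·0.3974 = 69.7108 − 49.4038 = 20.3070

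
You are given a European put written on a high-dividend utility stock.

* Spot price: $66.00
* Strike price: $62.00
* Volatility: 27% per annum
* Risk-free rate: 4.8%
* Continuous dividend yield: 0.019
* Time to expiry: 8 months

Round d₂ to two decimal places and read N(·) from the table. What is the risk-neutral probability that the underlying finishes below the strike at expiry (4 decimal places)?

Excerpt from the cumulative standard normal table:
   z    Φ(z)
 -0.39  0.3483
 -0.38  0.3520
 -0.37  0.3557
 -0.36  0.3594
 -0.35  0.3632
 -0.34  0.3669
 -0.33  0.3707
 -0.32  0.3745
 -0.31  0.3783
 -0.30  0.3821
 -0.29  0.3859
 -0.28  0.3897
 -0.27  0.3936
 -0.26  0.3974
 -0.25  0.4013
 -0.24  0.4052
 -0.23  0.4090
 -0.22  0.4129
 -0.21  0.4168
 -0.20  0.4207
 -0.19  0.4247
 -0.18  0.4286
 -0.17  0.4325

σ√T = 0.27·√0.6667 = 0.2205
ln(S/K) + (r − q + σ²/2)T = ln(66/62) + (0.048 − 0.019 + 0.27²/2)·0.6667 = 0.0625 + 0.0436 = 0.1062
d₁ = 0.1062 / 0.2205 = 0.4815 → 0.48
d₂ = d₁ − σ√T = 0.4815 − 0.2205 = 0.2611 → 0.26
Pr(exercise) under Q = N(−d₂) = N(-0.26) = 0.3974

0.3974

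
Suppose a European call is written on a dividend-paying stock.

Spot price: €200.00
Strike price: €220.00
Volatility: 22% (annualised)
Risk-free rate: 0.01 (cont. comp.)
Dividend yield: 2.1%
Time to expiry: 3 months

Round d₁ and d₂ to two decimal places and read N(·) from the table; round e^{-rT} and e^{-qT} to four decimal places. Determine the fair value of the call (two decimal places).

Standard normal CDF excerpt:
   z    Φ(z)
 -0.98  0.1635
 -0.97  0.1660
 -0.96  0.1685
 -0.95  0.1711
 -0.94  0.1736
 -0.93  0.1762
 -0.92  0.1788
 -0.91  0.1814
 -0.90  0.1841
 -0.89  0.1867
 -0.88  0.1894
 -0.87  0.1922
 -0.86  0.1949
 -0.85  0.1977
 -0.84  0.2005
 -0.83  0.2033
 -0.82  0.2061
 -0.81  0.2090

σ√T = 0.22·√0.25 = 0.1100
d₁ = [ln(200/220) + (0.01 − 0.021 + 0.22²/2)·0.25] / 0.1100 = [-0.0953 + 0.0033] / 0.1100 = -0.8365 ≈ -0.84
d₂ = d₁ − σ√T = -0.8365 − 0.1100 = -0.9465 ≈ -0.95
e^(−qT) = e^(−0.021·0.25) = 0.9948;  e^(−rT) = e^(−0.01·0.25) = 0.9975
N(d₁) = N(-0.84) = 0.2005;  N(d₂) = N(-0.95) = 0.1711
C = 200·0.9948·0.2005 − 220·0.9975·0.1711 = 39.8915 − 37.5479 = 2.3436

€2.34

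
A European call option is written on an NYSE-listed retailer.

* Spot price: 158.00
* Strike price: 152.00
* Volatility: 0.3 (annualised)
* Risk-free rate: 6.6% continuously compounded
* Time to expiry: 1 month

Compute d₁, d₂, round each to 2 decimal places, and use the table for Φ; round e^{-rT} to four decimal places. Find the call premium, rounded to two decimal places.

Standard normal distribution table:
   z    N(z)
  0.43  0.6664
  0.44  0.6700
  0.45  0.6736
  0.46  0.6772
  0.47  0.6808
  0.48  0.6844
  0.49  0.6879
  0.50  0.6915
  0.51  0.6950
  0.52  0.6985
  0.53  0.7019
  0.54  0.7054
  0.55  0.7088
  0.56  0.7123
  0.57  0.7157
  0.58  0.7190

9.08

σ√T = 0.3·√0.08333 = 0.0866
ln(S/K) + (r + σ²/2)T = ln(158/152) + (0.066 + 0.3²/2)·0.08333 = 0.0387 + 0.0092 = 0.0480
d₁ = 0.0480 / 0.0866 = 0.5538 → 0.55
d₂ = d₁ − σ√T = 0.5538 − 0.0866 = 0.4672 → 0.47
e^(−rT) = e^(−0.066·0.08333) = 0.9945
N(d₁) = N(0.55) = 0.7088;  N(d₂) = N(0.47) = 0.6808
C = 158·0.7088 − 152·0.9945·0.6808 = 111.9904 − 102.9125 = 9.0779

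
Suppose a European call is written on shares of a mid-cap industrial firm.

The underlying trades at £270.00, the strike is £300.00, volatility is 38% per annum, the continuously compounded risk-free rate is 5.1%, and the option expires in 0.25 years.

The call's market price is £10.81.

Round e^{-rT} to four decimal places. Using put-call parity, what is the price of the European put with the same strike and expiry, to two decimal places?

£37.00

exp(−rT) = exp(−0.051·0.25) = 0.9873
Put-call parity: C − P = S − K·e^(−rT) = 270 − 300·0.9873 = 270 − 296.1900 = -26.1900
P = C − (C − P) = 10.81 − (-26.1900) = 37.0000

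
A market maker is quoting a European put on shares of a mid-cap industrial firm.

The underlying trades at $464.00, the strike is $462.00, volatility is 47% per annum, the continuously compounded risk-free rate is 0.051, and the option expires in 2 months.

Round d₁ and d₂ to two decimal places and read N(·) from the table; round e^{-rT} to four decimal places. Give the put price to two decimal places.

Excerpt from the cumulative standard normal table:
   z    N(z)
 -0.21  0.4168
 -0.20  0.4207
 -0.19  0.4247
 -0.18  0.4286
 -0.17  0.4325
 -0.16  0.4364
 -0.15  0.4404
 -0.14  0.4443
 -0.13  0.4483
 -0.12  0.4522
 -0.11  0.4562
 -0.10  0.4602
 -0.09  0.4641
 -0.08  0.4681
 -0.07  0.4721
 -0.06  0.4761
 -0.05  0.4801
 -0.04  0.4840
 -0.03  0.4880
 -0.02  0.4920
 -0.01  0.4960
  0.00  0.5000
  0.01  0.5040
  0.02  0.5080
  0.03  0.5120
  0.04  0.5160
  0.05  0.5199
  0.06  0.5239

$32.04

T = 0.1667;  σ√T = 0.1919
d₁ = [ln(464/462) + (0.051 + ½·0.47²)·0.1667] / (σ√T) = (0.0043 + 0.0269) / 0.1919 = 0.1628 → 0.16
d₂ = 0.1628 − 0.1919 = -0.0291 → -0.03
exp(−rT) = exp(−0.051·0.1667) = 0.9915
N(−d₂) = N(0.03) = 0.5120;  N(−d₁) = N(-0.16) = 0.4364
P = 462·0.9915·0.5120 − 464·0.4364 = 234.5334 − 202.4896 = 32.0438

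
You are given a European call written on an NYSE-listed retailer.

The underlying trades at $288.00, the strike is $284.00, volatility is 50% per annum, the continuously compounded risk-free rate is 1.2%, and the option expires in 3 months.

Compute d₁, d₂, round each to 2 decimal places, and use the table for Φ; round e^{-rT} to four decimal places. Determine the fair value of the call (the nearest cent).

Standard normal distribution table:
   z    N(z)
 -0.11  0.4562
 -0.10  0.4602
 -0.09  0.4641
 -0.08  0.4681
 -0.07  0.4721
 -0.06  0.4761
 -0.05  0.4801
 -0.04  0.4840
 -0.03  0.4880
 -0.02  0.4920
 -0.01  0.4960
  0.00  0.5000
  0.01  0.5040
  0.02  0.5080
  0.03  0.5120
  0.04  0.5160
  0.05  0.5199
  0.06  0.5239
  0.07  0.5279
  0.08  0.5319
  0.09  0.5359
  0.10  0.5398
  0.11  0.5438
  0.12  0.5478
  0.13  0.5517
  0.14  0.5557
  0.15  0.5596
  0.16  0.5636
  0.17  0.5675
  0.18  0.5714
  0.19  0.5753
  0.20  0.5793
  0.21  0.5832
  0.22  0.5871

$30.88

T = 0.25;  σ√T = 0.2500
d₁ = [ln(288/284) + (0.012 + 0.5²/2)·0.25] / 0.2500 = [0.0140 + 0.0343] / 0.2500 = 0.1929 → 0.19
d₂ = d₁ − σ√T = 0.1929 − 0.2500 = -0.0571 → -0.06
e^(−rT) = e^(−0.012·0.25) = 0.9970
N(d₁) = N(0.19) = 0.5753;  N(d₂) = N(-0.06) = 0.4761
C = 288·0.5753 − 284·0.9970·0.4761 = 165.6864 − 134.8068 = 30.8796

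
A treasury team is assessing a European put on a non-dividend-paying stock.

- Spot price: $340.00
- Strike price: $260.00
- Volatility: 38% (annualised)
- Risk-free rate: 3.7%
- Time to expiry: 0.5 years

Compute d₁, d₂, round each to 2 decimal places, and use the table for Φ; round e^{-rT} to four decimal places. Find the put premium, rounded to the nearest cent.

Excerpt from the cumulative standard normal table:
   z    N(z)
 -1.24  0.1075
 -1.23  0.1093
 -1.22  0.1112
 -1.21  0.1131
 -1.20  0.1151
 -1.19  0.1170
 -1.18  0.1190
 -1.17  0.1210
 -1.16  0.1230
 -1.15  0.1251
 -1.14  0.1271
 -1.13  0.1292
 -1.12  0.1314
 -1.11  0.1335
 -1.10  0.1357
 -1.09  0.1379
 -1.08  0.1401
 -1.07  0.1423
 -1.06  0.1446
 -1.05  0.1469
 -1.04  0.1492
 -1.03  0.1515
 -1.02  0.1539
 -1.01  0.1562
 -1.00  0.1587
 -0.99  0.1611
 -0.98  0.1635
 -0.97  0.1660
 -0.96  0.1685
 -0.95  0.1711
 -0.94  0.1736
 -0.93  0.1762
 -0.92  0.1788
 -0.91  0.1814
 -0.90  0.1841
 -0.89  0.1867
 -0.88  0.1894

σ√T = 0.38·√0.5 = 0.2687
d₁ = [ln(340/260) + (0.037 + ½·0.38²)·0.5] / (σ√T) = (0.2683 + 0.0546) / 0.2687 = 1.2016 which rounds to 1.20
d₂ = 1.2016 − 0.2687 = 0.9329 which rounds to 0.93
exp(−rT) = exp(−0.037·0.5) = 0.9817
P = 260·0.9817·N(-0.93) − 340·N(-1.20) = 260·0.9817·0.1762 − 340·0.1151 = 44.9736 − 39.1340 = 5.8396

$5.84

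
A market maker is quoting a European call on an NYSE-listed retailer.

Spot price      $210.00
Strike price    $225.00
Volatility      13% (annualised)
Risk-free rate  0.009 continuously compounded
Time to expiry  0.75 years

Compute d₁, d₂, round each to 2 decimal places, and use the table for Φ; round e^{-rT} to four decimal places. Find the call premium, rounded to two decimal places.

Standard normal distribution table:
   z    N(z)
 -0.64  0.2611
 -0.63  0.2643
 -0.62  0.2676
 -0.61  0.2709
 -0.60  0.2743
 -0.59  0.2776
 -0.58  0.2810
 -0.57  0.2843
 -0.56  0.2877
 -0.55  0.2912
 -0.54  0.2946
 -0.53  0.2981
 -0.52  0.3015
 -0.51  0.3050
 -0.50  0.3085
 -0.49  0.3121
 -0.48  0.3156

$4.24

T = 0.75;  σ√T = 0.1126
d₁ = [ln(210/225) + (0.009 + 0.13²/2)·0.75] / 0.1126 = [-0.0690 + 0.0131] / 0.1126 = -0.4966 → -0.50
d₂ = d₁ − σ√T = -0.4966 − 0.1126 = -0.6092 → -0.61
e^(−rT) = e^(−0.009·0.75) = 0.9933
C = 210·N(-0.50) − 225·0.9933·N(-0.61) = 210·0.3085 − 225·0.9933·0.2709 = 64.7850 − 60.5441 = 4.2409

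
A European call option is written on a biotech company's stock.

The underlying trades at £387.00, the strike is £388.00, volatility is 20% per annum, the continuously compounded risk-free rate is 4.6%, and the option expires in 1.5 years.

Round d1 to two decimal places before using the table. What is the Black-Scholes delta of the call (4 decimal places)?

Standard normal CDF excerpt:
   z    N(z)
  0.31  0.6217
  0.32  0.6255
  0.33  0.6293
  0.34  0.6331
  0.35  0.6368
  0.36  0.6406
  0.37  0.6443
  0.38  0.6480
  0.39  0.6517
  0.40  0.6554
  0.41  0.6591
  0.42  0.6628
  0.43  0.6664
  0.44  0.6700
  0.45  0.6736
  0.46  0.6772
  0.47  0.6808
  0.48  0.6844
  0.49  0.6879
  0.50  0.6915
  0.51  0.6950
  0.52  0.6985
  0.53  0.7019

0.6517

σ√T = 0.2·√1.5 = 0.2449
ln(S/K) + (r + σ²/2)T = ln(387/388) + (0.046 + 0.2²/2)·1.5 = -0.0026 + 0.0990 = 0.0964
d₁ = 0.0964 / 0.2449 = 0.3936 ⇒ 0.39
N(d₁) = N(0.39) = 0.6517
Δ_call = N(d₁) = 0.6517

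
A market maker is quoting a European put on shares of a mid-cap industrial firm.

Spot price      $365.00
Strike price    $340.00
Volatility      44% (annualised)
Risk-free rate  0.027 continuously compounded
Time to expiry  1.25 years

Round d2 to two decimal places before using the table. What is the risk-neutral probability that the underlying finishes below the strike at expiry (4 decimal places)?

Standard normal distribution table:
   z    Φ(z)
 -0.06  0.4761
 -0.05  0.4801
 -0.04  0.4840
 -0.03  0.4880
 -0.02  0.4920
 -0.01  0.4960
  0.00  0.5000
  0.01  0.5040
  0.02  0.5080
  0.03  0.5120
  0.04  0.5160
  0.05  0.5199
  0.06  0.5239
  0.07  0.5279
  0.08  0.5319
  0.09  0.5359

0.5120

σ√T = 0.44 × 1.1180 = 0.4919
d₁ = [ln(365/340) + (0.027 + 0.44²/2)·1.25] / 0.4919 = [0.0710 + 0.1547] / 0.4919 = 0.4588 → 0.46
d₂ = d₁ − σ√T = 0.4588 − 0.4919 = -0.0331 → -0.03
Pr(exercise) under Q = N(−d₂) = N(0.03) = 0.5120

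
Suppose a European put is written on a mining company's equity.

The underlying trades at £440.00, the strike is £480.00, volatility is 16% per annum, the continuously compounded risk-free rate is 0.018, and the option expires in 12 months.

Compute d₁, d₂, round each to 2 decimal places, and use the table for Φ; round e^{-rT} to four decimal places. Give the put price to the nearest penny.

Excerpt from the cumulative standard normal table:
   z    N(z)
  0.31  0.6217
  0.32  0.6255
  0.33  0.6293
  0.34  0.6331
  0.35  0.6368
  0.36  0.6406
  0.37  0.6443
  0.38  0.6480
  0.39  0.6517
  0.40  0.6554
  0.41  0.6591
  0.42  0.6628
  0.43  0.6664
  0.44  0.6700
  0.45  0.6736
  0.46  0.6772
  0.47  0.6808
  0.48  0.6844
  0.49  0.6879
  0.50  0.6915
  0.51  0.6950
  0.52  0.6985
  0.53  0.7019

σ√T = 0.16·√1 = 0.1600
d₁ = [ln(440/480) + (0.018 + ½·0.16²)·1] / (σ√T) = (-0.0870 + 0.0308) / 0.1600 = -0.3513 → -0.35
d₂ = -0.3513 − 0.1600 = -0.5113 → -0.51
e^(−rT) = e^(−0.018·1) = 0.9822
P = 480·0.9822·N(0.51) − 440·N(0.35) = 480·0.9822·0.6950 − 440·0.6368 = 327.6619 − 280.1920 = 47.4699

£47.47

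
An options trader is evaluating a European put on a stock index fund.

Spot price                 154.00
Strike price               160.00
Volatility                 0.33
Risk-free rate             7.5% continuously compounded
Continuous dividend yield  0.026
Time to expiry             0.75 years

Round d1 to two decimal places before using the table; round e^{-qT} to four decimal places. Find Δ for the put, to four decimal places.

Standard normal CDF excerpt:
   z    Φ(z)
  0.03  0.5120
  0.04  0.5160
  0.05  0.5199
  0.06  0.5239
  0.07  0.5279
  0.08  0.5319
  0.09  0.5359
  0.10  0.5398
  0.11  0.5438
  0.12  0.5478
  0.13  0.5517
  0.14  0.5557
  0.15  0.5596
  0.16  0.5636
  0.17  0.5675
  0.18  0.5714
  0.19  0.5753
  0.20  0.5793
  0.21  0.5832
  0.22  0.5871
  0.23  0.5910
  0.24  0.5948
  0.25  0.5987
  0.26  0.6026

-0.4357

σ√T = 0.33·√0.75 = 0.2858
d₁ = [ln(154/160) + (0.075 − 0.026 + 0.33²/2)·0.75] / 0.2858 = [-0.0382 + 0.0776] / 0.2858 = 0.1377 ≈ 0.14
N(d₁) = N(0.14) = 0.5557
Δ_put = exp(−qT)·(N(d₁) − 1) = 0.9807·(0.5557 − 1) = -0.4357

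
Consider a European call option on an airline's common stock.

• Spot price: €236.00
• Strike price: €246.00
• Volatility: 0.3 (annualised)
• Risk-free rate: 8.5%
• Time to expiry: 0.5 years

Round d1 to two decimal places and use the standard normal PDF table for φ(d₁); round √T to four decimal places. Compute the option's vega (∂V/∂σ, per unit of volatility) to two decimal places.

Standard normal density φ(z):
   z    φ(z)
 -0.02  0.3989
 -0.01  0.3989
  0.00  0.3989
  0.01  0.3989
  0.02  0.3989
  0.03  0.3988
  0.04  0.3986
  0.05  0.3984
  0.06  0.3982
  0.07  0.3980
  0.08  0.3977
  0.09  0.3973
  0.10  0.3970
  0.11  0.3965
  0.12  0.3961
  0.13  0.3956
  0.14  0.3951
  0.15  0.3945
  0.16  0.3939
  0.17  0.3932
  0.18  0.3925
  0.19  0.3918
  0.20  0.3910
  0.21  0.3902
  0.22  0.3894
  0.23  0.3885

σ√T = 0.3 × 0.7071 = 0.2121
d₁ = [ln(236/246) + (0.085 + 0.3²/2)·0.5] / 0.2121 = [-0.0415 + 0.0650] / 0.2121 = 0.1108 ≈ 0.11
√T = √0.5 = 0.7071
φ(d₁) = φ(0.11) = 0.3965
vega = S·φ(d₁)·√T = 236·0.3965·0.7071 = 66.1662
(The put has the same vega.)

66.17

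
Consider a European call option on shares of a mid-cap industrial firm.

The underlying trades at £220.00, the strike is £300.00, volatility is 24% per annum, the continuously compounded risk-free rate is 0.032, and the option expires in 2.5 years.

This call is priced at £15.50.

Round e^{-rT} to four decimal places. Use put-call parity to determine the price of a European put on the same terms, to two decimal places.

e^(−rT) = e^(−0.032·2.5) = 0.9231
Put-call parity: C − P = S − K·e^(−rT) = 220 − 300·0.9231 = 220 − 276.9300 = -56.9300
P = C − (C − P) = 15.50 − (-56.9300) = 72.4300

£72.43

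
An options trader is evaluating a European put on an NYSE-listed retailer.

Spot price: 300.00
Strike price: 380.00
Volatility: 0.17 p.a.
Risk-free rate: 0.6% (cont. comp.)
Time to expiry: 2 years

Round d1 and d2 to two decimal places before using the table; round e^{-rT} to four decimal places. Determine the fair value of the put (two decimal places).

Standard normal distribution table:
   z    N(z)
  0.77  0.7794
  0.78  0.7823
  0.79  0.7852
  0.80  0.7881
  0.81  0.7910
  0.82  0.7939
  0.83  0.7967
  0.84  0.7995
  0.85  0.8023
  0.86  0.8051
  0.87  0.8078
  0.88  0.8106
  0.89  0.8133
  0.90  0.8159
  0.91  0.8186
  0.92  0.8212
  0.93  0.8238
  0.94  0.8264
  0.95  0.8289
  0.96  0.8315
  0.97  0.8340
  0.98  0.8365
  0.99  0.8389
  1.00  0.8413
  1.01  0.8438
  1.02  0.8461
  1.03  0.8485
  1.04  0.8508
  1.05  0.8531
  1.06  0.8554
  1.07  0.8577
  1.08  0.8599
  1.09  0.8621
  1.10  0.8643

83.02

T = 2;  σ√T = 0.2404
ln(S/K) + (r + σ²/2)T = ln(300/380) + (0.006 + 0.17²/2)·2 = -0.2364 + 0.0409 = -0.1955
d₁ = -0.1955 / 0.2404 = -0.8131 which rounds to -0.81
d₂ = d₁ − σ√T = -0.8131 − 0.2404 = -1.0535 which rounds to -1.05
exp(−rT) = exp(−0.006·2) = 0.9881
P = 380·0.9881·N(1.05) − 300·N(0.81) = 380·0.9881·0.8531 − 300·0.7910 = 320.3203 − 237.3000 = 83.0203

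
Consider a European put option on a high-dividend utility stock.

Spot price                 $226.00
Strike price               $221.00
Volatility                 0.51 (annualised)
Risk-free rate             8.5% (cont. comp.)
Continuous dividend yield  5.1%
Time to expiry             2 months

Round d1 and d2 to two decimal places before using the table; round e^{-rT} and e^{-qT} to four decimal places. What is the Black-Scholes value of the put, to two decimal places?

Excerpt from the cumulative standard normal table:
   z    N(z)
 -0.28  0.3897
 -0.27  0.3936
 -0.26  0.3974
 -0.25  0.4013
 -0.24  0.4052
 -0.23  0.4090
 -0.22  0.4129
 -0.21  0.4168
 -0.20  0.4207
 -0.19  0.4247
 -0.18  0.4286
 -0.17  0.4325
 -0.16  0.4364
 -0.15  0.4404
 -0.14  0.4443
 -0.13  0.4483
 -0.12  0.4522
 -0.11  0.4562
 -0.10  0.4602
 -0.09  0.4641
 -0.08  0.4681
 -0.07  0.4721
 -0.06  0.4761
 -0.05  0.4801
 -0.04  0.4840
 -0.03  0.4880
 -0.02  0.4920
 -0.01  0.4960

T = 0.1667;  σ√T = 0.2082
ln(S/K) + (r − q + σ²/2)T = ln(226/221) + (0.085 − 0.051 + 0.51²/2)·0.1667 = 0.0224 + 0.0273 = 0.0497
d₁ = 0.0497 / 0.2082 = 0.2388 → 0.24
d₂ = d₁ − σ√T = 0.2388 − 0.2082 = 0.0306 → 0.03
e^(−qT) = e^(−0.051·0.1667) = 0.9915;  e^(−rT) = e^(−0.085·0.1667) = 0.9859
P = 221·0.9859·N(-0.03) − 226·0.9915·N(-0.24) = 221·0.9859·0.4880 − 226·0.9915·0.4052 = 106.3273 − 90.7968 = 15.5305

$15.53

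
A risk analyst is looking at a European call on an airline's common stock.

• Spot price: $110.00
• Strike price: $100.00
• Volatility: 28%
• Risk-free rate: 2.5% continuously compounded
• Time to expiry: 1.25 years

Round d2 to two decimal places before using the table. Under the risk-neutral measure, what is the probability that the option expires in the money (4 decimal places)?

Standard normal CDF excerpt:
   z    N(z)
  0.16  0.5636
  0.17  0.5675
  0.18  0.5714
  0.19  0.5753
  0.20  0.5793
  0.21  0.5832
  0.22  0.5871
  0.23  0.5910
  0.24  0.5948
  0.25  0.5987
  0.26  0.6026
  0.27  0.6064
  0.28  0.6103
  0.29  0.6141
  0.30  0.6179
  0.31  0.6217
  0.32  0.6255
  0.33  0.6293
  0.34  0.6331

0.5987

σ√T = 0.28 × 1.1180 = 0.3130
d₁ = [ln(110/100) + (0.025 + ½·0.28²)·1.25] / (σ√T) = (0.0953 + 0.0803) / 0.3130 = 0.5608 → 0.56
d₂ = 0.5608 − 0.3130 = 0.2478 → 0.25
Pr(exercise) under Q = N(d₂) = 0.5987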